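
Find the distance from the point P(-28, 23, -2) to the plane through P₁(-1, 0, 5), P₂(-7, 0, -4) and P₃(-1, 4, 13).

25/√29

P₁P₂ = (-6, 0, -9) and P₁P₃ = (0, 4, 8), so a normal is n = P₁P₂ × P₁P₃ = (36, 48, -24).
Then n·(-28, 23, -2) - (-156) = 300.
|n| = √(1296 + 2304 + 576) = 12√29, so the distance is |300|/(12√29) = 25√29/29.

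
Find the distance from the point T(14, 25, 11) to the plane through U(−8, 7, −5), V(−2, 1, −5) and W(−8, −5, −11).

8/√6

UV = (6, −6, 0) and UW = (0, −12, −6), so a normal is n = UV × UW = (36, 36, −72).
n = (36, 36, −72); n·P − 324 = 288; |n| = 36√6; distance = 288/(36√6) = 8/√6.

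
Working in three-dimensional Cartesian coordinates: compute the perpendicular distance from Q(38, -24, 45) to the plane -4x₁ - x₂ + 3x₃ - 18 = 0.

11/√26

Normal vector n = (-4, -1, 3), and n·(38, -24, 45) - 18 = -11.
|n| = √(16 + 1 + 9) = √26, so the distance is |-11|/√26 = 11/√26.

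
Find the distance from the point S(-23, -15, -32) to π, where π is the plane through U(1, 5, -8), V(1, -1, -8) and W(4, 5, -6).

24/√13

UV = (0, -6, 0) and UW = (3, 0, 2), so a normal is n = UV × UW = (-12, 0, 18).
Then n·(-23, -15, -32) - (-156) = -144.
|n| = √(144 + 0 + 324) = 6√13, so the distance is |-144|/(6√13) = 24/√13.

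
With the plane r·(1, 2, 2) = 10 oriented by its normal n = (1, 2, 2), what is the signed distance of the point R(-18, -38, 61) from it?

6

n·R − 10 = 18.
|n| = 3, so the signed distance is 18/3 = 6.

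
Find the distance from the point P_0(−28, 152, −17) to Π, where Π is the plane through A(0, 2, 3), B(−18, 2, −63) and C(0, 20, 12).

2

AB = (−18, 0, −66) and AC = (0, 18, 9), so a normal is n = AB × AC = (1188, 162, −324).
d = |1188·(-28) + 162·152 + (-324)·(-17) − (-648)| / √(1411344 + 26244 + 104976) = |-2484| / 1242 = 2.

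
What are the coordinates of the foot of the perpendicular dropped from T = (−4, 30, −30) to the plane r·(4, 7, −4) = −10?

The perpendicular from T has direction n = (4, 7, −4): r = (−4, 30, −30) + μ(4, 7, −4).
Substitute into the plane: n·(T + μn) = -10 gives 314 + 81μ = -10, so μ = -4.
Foot = (−4, 30, −30) + (-4)·(4, 7, −4) = (−20, 2, −14).

(-20, 2, -14)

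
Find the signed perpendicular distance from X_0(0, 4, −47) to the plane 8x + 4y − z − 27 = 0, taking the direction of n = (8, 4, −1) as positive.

n·X_0 − 27 = 36.
|n| = 9, so the signed distance is 36/9 = 4.

4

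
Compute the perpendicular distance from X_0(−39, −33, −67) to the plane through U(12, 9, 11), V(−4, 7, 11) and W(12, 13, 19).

3

UV = (−16, −2, 0) and UW = (0, 4, 8), so a normal is n = UV × UW = (−16, 128, −64).
d = |(-16)·(-39) + 128·(-33) + (-64)·(-67) − 256| / √(256 + 16384 + 4096) = |432| / 144 = 3.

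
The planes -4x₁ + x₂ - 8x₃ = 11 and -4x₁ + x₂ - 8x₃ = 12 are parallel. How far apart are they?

With common normal n = (-4, 1, -8) (|n| = 9), the distance is |11 − 12|/|n| = 1/9.

1/9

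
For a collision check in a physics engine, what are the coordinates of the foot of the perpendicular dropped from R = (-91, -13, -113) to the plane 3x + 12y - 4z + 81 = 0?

The perpendicular from R has direction n = (3, 12, -4): r = (-91, -13, -113) + λ(3, 12, -4).
Substitute into the plane: n·(R + λn) = -81 gives 23 + 169λ = -81, so λ = -8/13.
Foot = (-91, -13, -113) + (-8/13)·(3, 12, -4) = (-1207/13, -265/13, -1437/13).

(-1207/13, -265/13, -1437/13)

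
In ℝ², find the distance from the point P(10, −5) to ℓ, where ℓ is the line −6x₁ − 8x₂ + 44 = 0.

12/5

d = |(-6)·10 + (-8)·(-5) − (-44)| / √(36 + 64) = |24|/10 = 12/5.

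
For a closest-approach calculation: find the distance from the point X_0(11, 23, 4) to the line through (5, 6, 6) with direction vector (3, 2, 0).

Direction vector d = (3, 2, 0).
AP = (6, 17, -2), and AP × d = (4, -6, -39).
|AP × d|² = 1573 and |d|² = 13, so the distance is √(1573/13) = √121 = 11.

11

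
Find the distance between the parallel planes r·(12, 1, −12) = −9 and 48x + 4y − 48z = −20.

Divide the second equation by 4 to match normals: 12x + y − 12z = -5.
Both planes have normal n = (12, 1, −12), |n| = 17. Any point on the first plane is at distance |(-5) − (-9)|/|n| = 4/17 from the second.

4/17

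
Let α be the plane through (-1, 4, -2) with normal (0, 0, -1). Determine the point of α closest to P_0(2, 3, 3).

n = (0, 0, -1), |n|² = 1, and n·P_0 − 2 = -5.
t = -5/1 = -5, so the foot is P_0 − t·n = (2, 3, 3) − (-5)·(0, 0, -1) = (2, 3, -2).

(2, 3, -2)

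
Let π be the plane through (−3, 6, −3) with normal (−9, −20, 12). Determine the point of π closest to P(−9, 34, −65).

n = (−9, −20, 12), |n|² = 625, and n·P − (-129) = -1250.
t = -1250/625 = -2, so the foot is P − t·n = (−9, 34, −65) − (-2)·(−9, −20, 12) = (−27, −6, −41).

(-27, -6, -41)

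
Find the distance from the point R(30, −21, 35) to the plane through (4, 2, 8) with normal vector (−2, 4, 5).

The plane has equation n·(r − (4, 2, 8)) = 0, i.e. n·r = 40.
Then n·(30, −21, 35) − 40 = −9.
|n| = √(4 + 16 + 25) = 3√5, so the distance is |-9|/(3√5) = 3√5/5.

3√5/5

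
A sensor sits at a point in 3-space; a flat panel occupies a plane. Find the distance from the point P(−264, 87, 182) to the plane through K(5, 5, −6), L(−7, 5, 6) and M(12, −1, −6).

8

KL = (−12, 0, 12) and KM = (7, −6, 0), so a normal is n = KL × KM = (72, 84, 72).
n = (72, 84, 72); n·P − 348 = 1056; |n| = 132; distance = 1056/132 = 8.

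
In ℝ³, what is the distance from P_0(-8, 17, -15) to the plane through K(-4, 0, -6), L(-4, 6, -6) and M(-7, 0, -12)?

KL = (0, 6, 0) and KM = (-3, 0, -6), so a normal is n = KL × KM = (-36, 0, 18).
Then n·(-8, 17, -15) - 36 = -18.
|n| = √(1296 + 0 + 324) = 18√5, so the distance is |-18|/(18√5) = √5/5.

√5/5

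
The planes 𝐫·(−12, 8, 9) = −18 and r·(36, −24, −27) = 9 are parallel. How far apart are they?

15/17

Divide the second equation by -3 to match normals: −12x + 8y + 9z = -3.
Both planes have normal n = (−12, 8, 9), |n| = 17. Any point on the first plane is at distance |(-3) − (-18)|/|n| = 15/17 from the second.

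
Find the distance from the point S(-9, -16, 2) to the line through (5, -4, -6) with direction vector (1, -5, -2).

Direction vector d = (1, -5, -2).
AP = (-14, -12, 8); AP·d = 30, |AP|² = 404, |d|² = 30.
distance² = |AP|² − (AP·d)²/|d|² = 404 − 900/30 = 374, so the distance is √374.

√374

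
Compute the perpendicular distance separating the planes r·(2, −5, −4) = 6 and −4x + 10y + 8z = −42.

Divide the second equation by -2 to match normals: 2x − 5y − 4z = 21.
With common normal n = (2, −5, −4) (|n| = 3√5), the distance is |6 − 21|/|n| = 15/(3√5) = √5.

√5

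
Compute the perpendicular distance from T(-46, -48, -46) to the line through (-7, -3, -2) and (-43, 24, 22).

A direction vector is d = (-36, 27, 24).
AP = (-39, -45, -44); AP·d = -867, |AP|² = 5482, |d|² = 2601.
distance² = |AP|² − (AP·d)²/|d|² = 5482 − 751689/2601 = 5193, so the distance is 3√577.

3√577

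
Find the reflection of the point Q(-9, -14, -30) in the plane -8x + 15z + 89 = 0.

(-25, -14, 0)

n = (-8, 0, 15), |n|² = 289, n·Q − (-89) = -289, so t = -289/289 = -1.
Foot F = Q − (-1)·n = (-17, -14, -15); the reflection is 2F − Q = (-25, -14, 0).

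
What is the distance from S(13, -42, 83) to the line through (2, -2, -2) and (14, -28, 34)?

A direction vector is d = (12, -26, 36).
AP = (11, -40, 85), and AP × d = (770, 624, 194).
|AP × d|² = 1019912 and |d|² = 2116, so the distance is √(1019912/2116) = √482.

√482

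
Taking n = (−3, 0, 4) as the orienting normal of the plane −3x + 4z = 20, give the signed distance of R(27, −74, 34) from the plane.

7

n·R − 20 = 35.
|n| = 5, so the signed distance is 35/5 = 7.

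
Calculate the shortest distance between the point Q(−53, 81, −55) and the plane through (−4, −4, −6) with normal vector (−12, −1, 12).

5

The plane has equation n·(r − (−4, −4, −6)) = 0, i.e. n·r = -20.
Then n·(−53, 81, −55) − (−20) = −85.
|n| = √(144 + 1 + 144) = 17, so the distance is |-85|/17 = 5.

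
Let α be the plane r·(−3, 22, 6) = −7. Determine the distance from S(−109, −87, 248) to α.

Normal vector n = (−3, 22, 6), and n·(−109, −87, 248) − (−7) = −92.
|n| = √(9 + 484 + 36) = 23, so the distance is |-92|/23 = 4.

4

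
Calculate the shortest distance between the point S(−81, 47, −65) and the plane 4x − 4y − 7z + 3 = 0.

6

Normal vector n = (4, −4, −7), and n·(−81, 47, −65) − (−3) = −54.
|n| = √(16 + 16 + 49) = 9, so the distance is |-54|/9 = 6.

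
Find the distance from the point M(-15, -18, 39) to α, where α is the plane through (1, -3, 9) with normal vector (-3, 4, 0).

12/5

The plane has equation n·(r − (1, -3, 9)) = 0, i.e. n·r = -15.
Then n·(-15, -18, 39) - (-15) = -12.
|n| = √(9 + 16 + 0) = 5, so the distance is |-12|/5 = 12/5.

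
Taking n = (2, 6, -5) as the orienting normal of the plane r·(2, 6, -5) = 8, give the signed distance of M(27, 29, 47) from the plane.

-15/√65

n·M − 8 = -15.
|n| = √65, so the signed distance is -15/√65.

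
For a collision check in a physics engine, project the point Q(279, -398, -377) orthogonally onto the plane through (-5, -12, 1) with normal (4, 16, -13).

(1961/7, -2754/7, -2665/7)

n = (4, 16, -13), |n|² = 441, and n·Q − (-225) = -126.
t = -126/441 = -2/7, so the foot is Q − t·n = (279, -398, -377) − (-2/7)·(4, 16, -13) = (1961/7, -2754/7, -2665/7).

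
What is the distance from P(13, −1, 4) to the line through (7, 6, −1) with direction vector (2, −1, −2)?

Direction vector d = (2, −1, −2).
AP = (6, −7, 5); AP·d = 9, |AP|² = 110, |d|² = 9.
distance² = |AP|² − (AP·d)²/|d|² = 110 − 81/9 = 101, so the distance is √101.

√101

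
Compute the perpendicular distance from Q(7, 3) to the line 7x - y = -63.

109/(5√2)

d = |7·7 + (-1)·3 − (-63)| / √(49 + 1) = |109|/(5√2) = 109/(5√2).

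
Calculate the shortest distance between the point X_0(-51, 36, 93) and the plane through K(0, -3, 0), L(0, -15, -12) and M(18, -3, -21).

3

KL = (0, -12, -12) and KM = (18, 0, -21), so a normal is n = KL × KM = (252, -216, 216).
Then n·(-51, 36, 93) - 648 = -1188.
|n| = √(63504 + 46656 + 46656) = 396, so the distance is |-1188|/396 = 3.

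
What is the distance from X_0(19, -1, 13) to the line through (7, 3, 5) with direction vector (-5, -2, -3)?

6√2

Direction vector d = (-5, -2, -3).
AP = (12, -4, 8); AP·d = -76, |AP|² = 224, |d|² = 38.
distance² = |AP|² − (AP·d)²/|d|² = 224 − 5776/38 = 72, so the distance is 6√2.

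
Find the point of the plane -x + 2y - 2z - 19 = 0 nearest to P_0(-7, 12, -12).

(-3, 4, -4)

n = (-1, 2, -2), |n|² = 9, and n·P_0 − 19 = 36.
t = 36/9 = 4, so the foot is P_0 − t·n = (-7, 12, -12) − 4·(-1, 2, -2) = (-3, 4, -4).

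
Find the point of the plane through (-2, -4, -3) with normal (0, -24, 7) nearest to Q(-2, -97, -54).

(-2, -25, -75)

n = (0, -24, 7), |n|² = 625, and n·Q − 75 = 1875.
t = 1875/625 = 3, so the foot is Q − t·n = (-2, -97, -54) − 3·(0, -24, 7) = (-2, -25, -75).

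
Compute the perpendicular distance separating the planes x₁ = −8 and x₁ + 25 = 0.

17

With common normal n = (1, 0, 0) (|n| = 1), the distance is |(-8) − (-25)|/|n| = 17/1 = 17.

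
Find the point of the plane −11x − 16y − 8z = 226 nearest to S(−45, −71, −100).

The perpendicular from S has direction n = (−11, −16, −8): r = (−45, −71, −100) + μ(−11, −16, −8).
Substitute into the plane: n·(S + μn) = 226 gives 2431 + 441μ = 226, so μ = -5.
Foot = (−45, −71, −100) + (-5)·(−11, −16, −8) = (10, 9, −60).

(10, 9, -60)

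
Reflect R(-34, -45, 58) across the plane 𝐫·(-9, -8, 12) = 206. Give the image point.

(38, 19, -38)

With n = (-9, -8, 12), the signed offset is (n·R − 206)/|n|² = 1156/289 = 4.
R' = R − 2t·n = (-34, -45, 58) − 8·(-9, -8, 12) = (38, 19, -38).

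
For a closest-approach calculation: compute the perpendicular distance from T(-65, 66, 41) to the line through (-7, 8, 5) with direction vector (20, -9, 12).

2√1381

Direction vector d = (20, -9, 12).
AP = (-58, 58, 36); AP·d = -1250, |AP|² = 8024, |d|² = 625.
distance² = |AP|² − (AP·d)²/|d|² = 8024 − 1562500/625 = 5524, so the distance is 2√1381.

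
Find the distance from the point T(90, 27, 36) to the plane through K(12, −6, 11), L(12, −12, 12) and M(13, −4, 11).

KL = (0, −6, 1) and KM = (1, 2, 0), so a normal is n = KL × KM = (−2, 1, 6).
d = |(-2)·90 + 1·27 + 6·36 − 36| / √(4 + 1 + 36) = |27| / √41 = 27/√41.

27√41/41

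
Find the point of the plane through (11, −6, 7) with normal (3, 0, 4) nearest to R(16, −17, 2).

(83/5, -17, 14/5)

n = (3, 0, 4), |n|² = 25, and n·R − 61 = -5.
t = -5/25 = -1/5, so the foot is R − t·n = (16, −17, 2) − (-1/5)·(3, 0, 4) = (83/5, −17, 14/5).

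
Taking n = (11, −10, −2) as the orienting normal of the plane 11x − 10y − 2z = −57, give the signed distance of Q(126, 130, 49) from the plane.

n·Q − (-57) = 45.
|n| = 15, so the signed distance is 45/15 = 3.

3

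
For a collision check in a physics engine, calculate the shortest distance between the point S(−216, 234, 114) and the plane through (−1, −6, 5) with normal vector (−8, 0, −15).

The plane has equation n·(r − (−1, −6, 5)) = 0, i.e. n·r = -67.
Then n·(−216, 234, 114) − (−67) = 85.
|n| = √(64 + 0 + 225) = 17, so the distance is |85|/17 = 5.

5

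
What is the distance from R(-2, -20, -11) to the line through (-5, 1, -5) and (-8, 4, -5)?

3√22

A direction vector is d = (-3, 3, 0).
AP = (3, -21, -6), and AP × d = (18, 18, -54).
|AP × d|² = 3564 and |d|² = 18, so the distance is √(3564/18) = √198 = 3√22.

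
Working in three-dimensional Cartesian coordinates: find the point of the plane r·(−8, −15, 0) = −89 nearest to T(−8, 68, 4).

n = (−8, −15, 0), |n|² = 289, and n·T − (-89) = -867.
t = -867/289 = -3, so the foot is T − t·n = (−8, 68, 4) − (-3)·(−8, −15, 0) = (−32, 23, 4).

(-32, 23, 4)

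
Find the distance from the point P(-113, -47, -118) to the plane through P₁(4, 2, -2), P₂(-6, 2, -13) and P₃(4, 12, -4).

P₁P₂ = (-10, 0, -11) and P₁P₃ = (0, 10, -2), so a normal is n = P₁P₂ × P₁P₃ = (110, -20, -100).
d = |110·(-113) + (-20)·(-47) + (-100)·(-118) − 600| / √(12100 + 400 + 10000) = |-290| / 150 = 29/15.

29/15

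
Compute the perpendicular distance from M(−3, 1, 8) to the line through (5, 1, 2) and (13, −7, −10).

4√2

A direction vector is d = (8, −8, −12).
AP = (−8, 0, 6); AP·d = -136, |AP|² = 100, |d|² = 272.
distance² = |AP|² − (AP·d)²/|d|² = 100 − 18496/272 = 32, so the distance is 4√2.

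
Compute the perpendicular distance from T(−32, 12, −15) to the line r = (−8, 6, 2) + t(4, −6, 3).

Direction vector d = (4, −6, 3).
AP = (−24, 6, −17), and AP × d = (−84, 4, 120).
|AP × d|² = 21472 and |d|² = 61, so the distance is √(21472/61) = √352 = 4√22.

4√22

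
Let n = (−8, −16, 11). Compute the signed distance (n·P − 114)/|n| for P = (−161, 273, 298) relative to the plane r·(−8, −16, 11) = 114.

4

n·P − 114 = 84.
|n| = 21, so the signed distance is 84/21 = 4.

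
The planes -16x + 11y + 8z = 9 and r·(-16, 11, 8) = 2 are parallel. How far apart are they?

1/3

With common normal n = (-16, 11, 8) (|n| = 21), the distance is |9 − 2|/|n| = 7/21 = 1/3.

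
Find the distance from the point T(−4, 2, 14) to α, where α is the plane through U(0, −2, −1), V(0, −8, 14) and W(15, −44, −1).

2/5

UV = (0, −6, 15) and UW = (15, −42, 0), so a normal is n = UV × UW = (630, 225, 90).
Then n·(−4, 2, 14) − (−540) = −270.
|n| = √(396900 + 50625 + 8100) = 675, so the distance is |-270|/675 = 2/5.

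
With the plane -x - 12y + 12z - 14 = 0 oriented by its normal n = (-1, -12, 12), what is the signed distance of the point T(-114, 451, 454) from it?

n·T − 14 = 136.
|n| = 17, so the signed distance is 136/17 = 8.

8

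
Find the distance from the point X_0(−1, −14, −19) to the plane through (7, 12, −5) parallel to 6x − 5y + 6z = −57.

Parallel planes share the normal n = (6, −5, 6); since (7, 12, −5) lies on the plane, its equation is 6x − 5y + 6z = -48.
Then n·(−1, −14, −19) − (−48) = −2.
|n| = √(36 + 25 + 36) = √97, so the distance is |-2|/√97 = 2/√97.

2√97/97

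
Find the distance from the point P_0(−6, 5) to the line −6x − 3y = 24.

√5/5

d = |(-6)·(-6) + (-3)·5 − 24| / √(36 + 9) = |-3|/(3√5) = √5/5.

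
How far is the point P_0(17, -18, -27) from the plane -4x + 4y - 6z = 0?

11/√17

n = (-4, 4, -6); n·P − 0 = 22; |n| = 2√17; distance = 22/(2√17) = 11/√17.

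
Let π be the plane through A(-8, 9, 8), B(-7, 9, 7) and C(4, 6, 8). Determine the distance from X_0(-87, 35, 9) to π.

13√2/3

AB = (1, 0, -1) and AC = (12, -3, 0), so a normal is n = AB × AC = (-3, -12, -3).
d = |(-3)·(-87) + (-12)·35 + (-3)·9 − (-108)| / √(9 + 144 + 9) = |-78| / (9√2) = 13√2/3.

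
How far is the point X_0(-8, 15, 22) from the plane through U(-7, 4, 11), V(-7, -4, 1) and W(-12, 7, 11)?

UV = (0, -8, -10) and UW = (-5, 3, 0), so a normal is n = UV × UW = (30, 50, -40).
d = |30·(-8) + 50·15 + (-40)·22 − (-450)| / √(900 + 2500 + 1600) = |80| / (50√2) = 4√2/5.

4√2/5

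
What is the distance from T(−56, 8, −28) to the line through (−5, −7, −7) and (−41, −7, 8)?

3√194

A direction vector is d = (−36, 0, 15).
AP = (−51, 15, −21), and AP × d = (225, 1521, 540).
|AP × d|² = 2655666 and |d|² = 1521, so the distance is √(2655666/1521) = √1746 = 3√194.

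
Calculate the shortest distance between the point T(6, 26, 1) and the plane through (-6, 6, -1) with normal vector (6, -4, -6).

10/√22

The plane has equation n·(r − (-6, 6, -1)) = 0, i.e. n·r = -54.
n = (6, -4, -6); n·P − (-54) = -20; |n| = 2√22; distance = 20/(2√22) = 5√22/11.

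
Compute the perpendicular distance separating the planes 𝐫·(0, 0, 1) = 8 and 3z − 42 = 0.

Divide the second equation by 3 to match normals: z = 14.
Both planes have normal n = (0, 0, 1), |n| = 1. Any point on the first plane is at distance |14 − 8|/|n| = 6/1 = 6 from the second.

6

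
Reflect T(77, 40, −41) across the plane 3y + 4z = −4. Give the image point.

n = (0, 3, 4), |n|² = 25, n·T − (-4) = -40, so t = -40/25 = -8/5.
Foot F = T − (-8/5)·n = (77, 224/5, −173/5); the reflection is 2F − T = (77, 248/5, −141/5).

(77, 248/5, -141/5)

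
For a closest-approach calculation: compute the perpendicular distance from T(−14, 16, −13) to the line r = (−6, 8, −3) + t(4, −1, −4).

Direction vector d = (4, −1, −4).
AP = (−8, 8, −10), and AP × d = (−42, −72, −24).
|AP × d|² = 7524 and |d|² = 33, so the distance is √(7524/33) = √228 = 2√57.

2√57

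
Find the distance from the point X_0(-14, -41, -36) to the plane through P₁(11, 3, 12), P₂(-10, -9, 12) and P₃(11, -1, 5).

P₁P₂ = (-21, -12, 0) and P₁P₃ = (0, -4, -7), so a normal is n = P₁P₂ × P₁P₃ = (84, -147, 84).
Then n·(-14, -41, -36) - 1491 = 336.
|n| = √(7056 + 21609 + 7056) = 189, so the distance is |336|/189 = 16/9.

16/9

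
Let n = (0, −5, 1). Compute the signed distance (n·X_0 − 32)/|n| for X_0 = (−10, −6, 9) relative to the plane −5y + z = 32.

n·X_0 − 32 = 7.
|n| = √26, so the signed distance is 7/√26.

7/√26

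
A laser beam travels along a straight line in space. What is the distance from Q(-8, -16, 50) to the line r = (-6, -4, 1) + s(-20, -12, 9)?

Direction vector d = (-20, -12, 9).
AP = (-2, -12, 49), and AP × d = (480, -962, -216).
|AP × d|² = 1202500 and |d|² = 625, so the distance is √(1202500/625) = √1924 = 2√481.

2√481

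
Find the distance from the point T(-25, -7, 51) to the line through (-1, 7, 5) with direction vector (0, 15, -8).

Direction vector d = (0, 15, -8).
AP = (-24, -14, 46); AP·d = -578, |AP|² = 2888, |d|² = 289.
distance² = |AP|² − (AP·d)²/|d|² = 2888 − 334084/289 = 1732, so the distance is 2√433.

2√433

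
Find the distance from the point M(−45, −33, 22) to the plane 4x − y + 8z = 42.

13/9

d = |4·(-45) + (-1)·(-33) + 8·22 − 42| / √(16 + 1 + 64) = |-13| / 9 = 13/9.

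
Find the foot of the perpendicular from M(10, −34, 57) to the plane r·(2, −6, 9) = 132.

n = (2, −6, 9), |n|² = 121, and n·M − 132 = 605.
t = 605/121 = 5, so the foot is M − t·n = (10, −34, 57) − 5·(2, −6, 9) = (0, −4, 12).

(0, -4, 12)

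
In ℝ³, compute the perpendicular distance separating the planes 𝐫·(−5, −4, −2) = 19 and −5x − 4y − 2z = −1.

4√5/3

Both planes have normal n = (−5, −4, −2), |n| = 3√5. Any point on the first plane is at distance |(-1) − 19|/|n| = 20/(3√5) = 4√5/3 from the second.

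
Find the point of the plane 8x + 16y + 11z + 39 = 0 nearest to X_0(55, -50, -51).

(71, -18, -29)

n = (8, 16, 11), |n|² = 441, and n·X_0 − (-39) = -882.
t = -882/441 = -2, so the foot is X_0 − t·n = (55, -50, -51) − (-2)·(8, 16, 11) = (71, -18, -29).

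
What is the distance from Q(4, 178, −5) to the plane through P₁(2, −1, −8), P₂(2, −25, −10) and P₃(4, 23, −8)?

7

P₁P₂ = (0, −24, −2) and P₁P₃ = (2, 24, 0), so a normal is n = P₁P₂ × P₁P₃ = (48, −4, 48).
d = |48·4 + (-4)·178 + 48·(-5) − (-284)| / √(2304 + 16 + 2304) = |-476| / 68 = 7.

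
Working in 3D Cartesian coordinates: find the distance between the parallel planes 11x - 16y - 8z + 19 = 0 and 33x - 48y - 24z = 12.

23/21

Divide the second equation by 3 to match normals: 11x - 16y - 8z = 4.
Both planes have normal n = (11, -16, -8), |n| = 21. Any point on the first plane is at distance |4 − (-19)|/|n| = 23/21 from the second.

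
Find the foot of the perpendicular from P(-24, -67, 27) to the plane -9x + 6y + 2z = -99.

(-291/11, -719/11, 303/11)

n = (-9, 6, 2), |n|² = 121, and n·P − (-99) = -33.
t = -33/121 = -3/11, so the foot is P − t·n = (-24, -67, 27) − (-3/11)·(-9, 6, 2) = (-291/11, -719/11, 303/11).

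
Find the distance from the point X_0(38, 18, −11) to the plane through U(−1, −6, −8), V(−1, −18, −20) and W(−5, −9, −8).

9/√41

UV = (0, −12, −12) and UW = (−4, −3, 0), so a normal is n = UV × UW = (−36, 48, −48).
n = (−36, 48, −48); n·P − 132 = -108; |n| = 12√41; distance = 108/(12√41) = 9√41/41.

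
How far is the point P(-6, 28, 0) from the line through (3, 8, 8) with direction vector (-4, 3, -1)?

Direction vector d = (-4, 3, -1).
AP = (-9, 20, -8); AP·d = 104, |AP|² = 545, |d|² = 26.
distance² = |AP|² − (AP·d)²/|d|² = 545 − 10816/26 = 129, so the distance is √129.

√129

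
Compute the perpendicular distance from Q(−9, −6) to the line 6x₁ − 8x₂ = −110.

d = |6·(-9) + (-8)·(-6) − (-110)| / √(36 + 64) = |104|/10 = 52/5.

52/5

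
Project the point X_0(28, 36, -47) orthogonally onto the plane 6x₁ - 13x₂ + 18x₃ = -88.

n = (6, -13, 18), |n|² = 529, and n·X_0 − (-88) = -1058.
t = -1058/529 = -2, so the foot is X_0 − t·n = (28, 36, -47) − (-2)·(6, -13, 18) = (40, 10, -11).

(40, 10, -11)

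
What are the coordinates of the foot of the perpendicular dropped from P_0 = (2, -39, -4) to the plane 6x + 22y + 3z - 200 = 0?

(14, 5, 2)

The perpendicular from P_0 has direction n = (6, 22, 3): r = (2, -39, -4) + t(6, 22, 3).
Substitute into the plane: n·(P_0 + tn) = 200 gives -858 + 529t = 200, so t = 2.
Foot = (2, -39, -4) + 2·(6, 22, 3) = (14, 5, 2).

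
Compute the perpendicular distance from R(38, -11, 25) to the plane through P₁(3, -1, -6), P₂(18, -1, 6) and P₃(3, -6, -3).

P₁P₂ = (15, 0, 12) and P₁P₃ = (0, -5, 3), so a normal is n = P₁P₂ × P₁P₃ = (60, -45, -75).
d = |60·38 + (-45)·(-11) + (-75)·25 − 675| / √(3600 + 2025 + 5625) = |225| / (75√2) = 3√2/2.

3√2/2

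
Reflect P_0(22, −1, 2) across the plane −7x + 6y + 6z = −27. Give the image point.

With n = (−7, 6, 6), the signed offset is (n·P_0 − (-27))/|n|² = -121/121 = -1.
P_0' = P_0 − 2t·n = (22, −1, 2) − (-2)·(−7, 6, 6) = (8, 11, 14).

(8, 11, 14)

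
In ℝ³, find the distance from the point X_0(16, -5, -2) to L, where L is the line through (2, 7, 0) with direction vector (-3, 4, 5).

12

Direction vector d = (-3, 4, 5).
AP = (14, -12, -2), and AP × d = (-52, -64, 20).
|AP × d|² = 7200 and |d|² = 50, so the distance is √(7200/50) = √144 = 12.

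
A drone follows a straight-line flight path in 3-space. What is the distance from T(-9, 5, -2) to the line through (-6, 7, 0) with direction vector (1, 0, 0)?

Direction vector d = (1, 0, 0).
AP = (-3, -2, -2), and AP × d = (0, -2, 2).
|AP × d|² = 8 and |d|² = 1, so the distance is √8 = 2√2.

2√2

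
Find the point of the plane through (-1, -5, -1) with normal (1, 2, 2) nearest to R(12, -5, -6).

The perpendicular from R has direction n = (1, 2, 2): r = (12, -5, -6) + t(1, 2, 2).
Substitute into the plane: n·(R + tn) = -13 gives -10 + 9t = -13, so t = -1/3.
Foot = (12, -5, -6) + (-1/3)·(1, 2, 2) = (35/3, -17/3, -20/3).

(35/3, -17/3, -20/3)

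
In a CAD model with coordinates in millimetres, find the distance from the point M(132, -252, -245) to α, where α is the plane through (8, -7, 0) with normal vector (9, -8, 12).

8

The plane has equation n·(r − (8, -7, 0)) = 0, i.e. n·r = 128.
Then n·(132, -252, -245) - 128 = 136.
|n| = √(81 + 64 + 144) = 17, so the distance is |136|/17 = 8.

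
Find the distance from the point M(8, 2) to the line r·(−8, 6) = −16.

The normal to the line is n = (−8, 6) with |n| = 10.
|n·M − (-16)| = |-52 − (-16)| = 36, so the distance is 36/10 = 18/5.

18/5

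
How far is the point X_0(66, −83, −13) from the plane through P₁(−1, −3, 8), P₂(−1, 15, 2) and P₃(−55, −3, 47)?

P₁P₂ = (0, 18, −6) and P₁P₃ = (−54, 0, 39), so a normal is n = P₁P₂ × P₁P₃ = (702, 324, 972).
Then n·(66, −83, −13) − 6102 = 702.
|n| = √(492804 + 104976 + 944784) = 1242, so the distance is |702|/1242 = 13/23.

13/23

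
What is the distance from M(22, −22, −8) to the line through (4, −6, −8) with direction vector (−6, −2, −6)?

6√14

Direction vector d = (−6, −2, −6).
AP = (18, −16, 0); AP·d = -76, |AP|² = 580, |d|² = 76.
distance² = |AP|² − (AP·d)²/|d|² = 580 − 5776/76 = 504, so the distance is 6√14.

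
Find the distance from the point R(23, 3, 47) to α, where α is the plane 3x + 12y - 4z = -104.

21/13

Normal vector n = (3, 12, -4), and n·(23, 3, 47) - (-104) = 21.
|n| = √(9 + 144 + 16) = 13, so the distance is |21|/13 = 21/13.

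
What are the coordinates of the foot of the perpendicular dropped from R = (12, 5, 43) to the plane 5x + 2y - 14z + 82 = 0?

The perpendicular from R has direction n = (5, 2, -14): r = (12, 5, 43) + t(5, 2, -14).
Substitute into the plane: n·(R + tn) = -82 gives -532 + 225t = -82, so t = 2.
Foot = (12, 5, 43) + 2·(5, 2, -14) = (22, 9, 15).

(22, 9, 15)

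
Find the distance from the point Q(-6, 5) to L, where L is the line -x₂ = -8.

The normal to the line is n = (0, -1) with |n| = 1.
|n·Q − (-8)| = |-5 − (-8)| = 3, so the distance is 3/1 = 3.

3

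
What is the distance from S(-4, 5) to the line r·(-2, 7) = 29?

14/√53

The normal to the line is n = (-2, 7) with |n| = √53.
|n·S − 29| = |43 − 29| = 14, so the distance is 14/√53.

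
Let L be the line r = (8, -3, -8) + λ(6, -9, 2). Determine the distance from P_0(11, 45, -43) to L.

3√178

Direction vector d = (6, -9, 2).
AP = (3, 48, -35); AP·d = -484, |AP|² = 3538, |d|² = 121.
distance² = |AP|² − (AP·d)²/|d|² = 3538 − 234256/121 = 1602, so the distance is 3√178.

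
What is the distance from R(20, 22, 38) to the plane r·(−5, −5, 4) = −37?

Normal vector n = (−5, −5, 4), and n·(20, 22, 38) − (−37) = −21.
|n| = √(25 + 25 + 16) = √66, so the distance is |-21|/√66 = 7√66/22.

7√66/22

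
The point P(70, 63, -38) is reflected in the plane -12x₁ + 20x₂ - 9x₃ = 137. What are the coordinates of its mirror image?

(94, 23, -20)

n = (-12, 20, -9), |n|² = 625, n·P − 137 = 625, so t = 625/625 = 1.
Foot F = P − 1·n = (82, 43, -29); the reflection is 2F − P = (94, 23, -20).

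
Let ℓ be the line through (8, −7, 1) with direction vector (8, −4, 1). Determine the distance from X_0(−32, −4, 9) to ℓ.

√377

Direction vector d = (8, −4, 1).
AP = (−40, 3, 8); AP·d = -324, |AP|² = 1673, |d|² = 81.
distance² = |AP|² − (AP·d)²/|d|² = 1673 − 104976/81 = 377, so the distance is √377.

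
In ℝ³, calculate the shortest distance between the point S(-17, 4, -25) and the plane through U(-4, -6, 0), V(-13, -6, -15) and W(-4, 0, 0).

5√34/17

UV = (-9, 0, -15) and UW = (0, 6, 0), so a normal is n = UV × UW = (90, 0, -54).
Then n·(-17, 4, -25) - (-360) = 180.
|n| = √(8100 + 0 + 2916) = 18√34, so the distance is |180|/(18√34) = 10/√34.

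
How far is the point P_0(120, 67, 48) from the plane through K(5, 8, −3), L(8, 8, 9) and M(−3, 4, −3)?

KL = (3, 0, 12) and KM = (−8, −4, 0), so a normal is n = KL × KM = (48, −96, −12).
Then n·(120, 67, 48) − (−492) = −756.
|n| = √(2304 + 9216 + 144) = 108, so the distance is |-756|/108 = 7.

7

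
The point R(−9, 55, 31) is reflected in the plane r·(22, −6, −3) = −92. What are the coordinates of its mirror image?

n = (22, −6, −3), |n|² = 529, n·R − (-92) = -529, so t = -529/529 = -1.
Foot F = R − (-1)·n = (13, 49, 28); the reflection is 2F − R = (35, 43, 25).

(35, 43, 25)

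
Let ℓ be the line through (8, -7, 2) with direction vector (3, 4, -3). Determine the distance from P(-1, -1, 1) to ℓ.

Direction vector d = (3, 4, -3).
AP = (-9, 6, -1), and AP × d = (-14, -30, -54).
|AP × d|² = 4012 and |d|² = 34, so the distance is √(4012/34) = √118.

√118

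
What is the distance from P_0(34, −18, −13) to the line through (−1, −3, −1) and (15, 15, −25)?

A direction vector is d = (16, 18, −24).
AP = (35, −15, −12), and AP × d = (576, 648, 870).
|AP × d|² = 1508580 and |d|² = 1156, so the distance is √(1508580/1156) = √1305 = 3√145.

3√145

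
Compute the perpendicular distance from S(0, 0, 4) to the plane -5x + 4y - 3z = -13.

n = (-5, 4, -3); n·P − (-13) = 1; |n| = 5√2; distance = 1/(5√2).

1/(5√2)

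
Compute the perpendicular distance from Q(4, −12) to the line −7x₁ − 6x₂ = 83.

The normal to the line is n = (−7, −6) with |n| = √85.
|n·Q − 83| = |44 − 83| = 39, so the distance is 39/√85 = 39√85/85.

39/√85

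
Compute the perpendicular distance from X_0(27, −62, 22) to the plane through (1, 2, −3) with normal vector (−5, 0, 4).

The plane has equation n·(r − (1, 2, −3)) = 0, i.e. n·r = -17.
Then n·(27, −62, 22) − (−17) = −30.
|n| = √(25 + 0 + 16) = √41, so the distance is |-30|/√41 = 30/√41.

30/√41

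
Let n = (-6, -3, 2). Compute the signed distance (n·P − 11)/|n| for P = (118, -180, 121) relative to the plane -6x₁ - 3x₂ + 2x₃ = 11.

n·P − 11 = 63.
|n| = 7, so the signed distance is 63/7 = 9.

9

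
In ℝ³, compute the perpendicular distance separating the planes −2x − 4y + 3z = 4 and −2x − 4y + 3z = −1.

Both planes have normal n = (−2, −4, 3), |n| = √29. Any point on the first plane is at distance |(-1) − 4|/|n| = 5/√29 from the second.

5√29/29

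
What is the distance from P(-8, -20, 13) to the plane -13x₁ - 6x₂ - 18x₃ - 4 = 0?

14/23

Normal vector n = (-13, -6, -18), and n·(-8, -20, 13) - 4 = -14.
|n| = √(169 + 36 + 324) = 23, so the distance is |-14|/23 = 14/23.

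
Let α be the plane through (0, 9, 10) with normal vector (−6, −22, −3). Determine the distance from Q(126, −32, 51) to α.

1

The plane has equation n·(r − (0, 9, 10)) = 0, i.e. n·r = -228.
Then n·(126, −32, 51) − (−228) = 23.
|n| = √(36 + 484 + 9) = 23, so the distance is |23|/23 = 1.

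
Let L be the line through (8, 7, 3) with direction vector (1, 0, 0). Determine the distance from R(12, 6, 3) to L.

1

Direction vector d = (1, 0, 0).
AP = (4, −1, 0); AP·d = 4, |AP|² = 17, |d|² = 1.
distance² = |AP|² − (AP·d)²/|d|² = 17 − 16/1 = 1, so the distance is 1.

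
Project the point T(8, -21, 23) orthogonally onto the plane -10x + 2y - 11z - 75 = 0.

(-12, -17, 1)

n = (-10, 2, -11), |n|² = 225, and n·T − 75 = -450.
t = -450/225 = -2, so the foot is T − t·n = (8, -21, 23) − (-2)·(-10, 2, -11) = (-12, -17, 1).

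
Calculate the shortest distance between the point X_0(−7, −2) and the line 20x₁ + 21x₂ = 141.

The normal to the line is n = (20, 21) with |n| = 29.
|n·X_0 − 141| = |-182 − 141| = 323, so the distance is 323/29.

323/29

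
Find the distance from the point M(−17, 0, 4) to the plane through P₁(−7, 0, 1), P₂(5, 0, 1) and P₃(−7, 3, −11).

P₁P₂ = (12, 0, 0) and P₁P₃ = (0, 3, −12), so a normal is n = P₁P₂ × P₁P₃ = (0, 144, 36).
n = (0, 144, 36); n·P − 36 = 108; |n| = 36√17; distance = 108/(36√17) = 3√17/17.

3/√17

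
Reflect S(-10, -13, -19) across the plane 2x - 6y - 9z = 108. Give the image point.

(-14, -1, -1)

With n = (2, -6, -9), the signed offset is (n·S − 108)/|n|² = 121/121 = 1.
S' = S − 2t·n = (-10, -13, -19) − 2·(2, -6, -9) = (-14, -1, -1).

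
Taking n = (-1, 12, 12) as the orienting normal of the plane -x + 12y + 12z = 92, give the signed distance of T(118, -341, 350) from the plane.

n·T − 92 = -102.
|n| = 17, so the signed distance is -102/17 = -6.

-6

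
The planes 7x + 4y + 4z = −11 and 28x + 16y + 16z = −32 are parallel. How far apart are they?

Divide the second equation by 4 to match normals: 7x + 4y + 4z = -8.
Both planes have normal n = (7, 4, 4), |n| = 9. Any point on the first plane is at distance |(-8) − (-11)|/|n| = 3/9 = 1/3 from the second.

1/3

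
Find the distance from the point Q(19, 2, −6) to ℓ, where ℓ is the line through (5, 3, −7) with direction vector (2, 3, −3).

4√11

Direction vector d = (2, 3, −3).
AP = (14, −1, 1); AP·d = 22, |AP|² = 198, |d|² = 22.
distance² = |AP|² − (AP·d)²/|d|² = 198 − 484/22 = 176, so the distance is 4√11.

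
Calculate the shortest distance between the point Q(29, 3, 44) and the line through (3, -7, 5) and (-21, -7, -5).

2√194

A direction vector is d = (-24, 0, -10).
AP = (26, 10, 39), and AP × d = (-100, -676, 240).
|AP × d|² = 524576 and |d|² = 676, so the distance is √(524576/676) = √776 = 2√194.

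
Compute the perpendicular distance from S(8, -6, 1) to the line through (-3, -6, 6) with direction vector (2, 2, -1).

Direction vector d = (2, 2, -1).
AP = (11, 0, -5); AP·d = 27, |AP|² = 146, |d|² = 9.
distance² = |AP|² − (AP·d)²/|d|² = 146 − 729/9 = 65, so the distance is √65.

√65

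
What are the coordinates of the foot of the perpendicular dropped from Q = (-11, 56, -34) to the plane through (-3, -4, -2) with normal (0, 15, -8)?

(-11, -4, -2)

n = (0, 15, -8), |n|² = 289, and n·Q − (-44) = 1156.
t = 1156/289 = 4, so the foot is Q − t·n = (-11, 56, -34) − 4·(0, 15, -8) = (-11, -4, -2).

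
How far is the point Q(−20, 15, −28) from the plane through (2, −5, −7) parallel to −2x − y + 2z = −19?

Parallel planes share the normal n = (−2, −1, 2); since (2, −5, −7) lies on the plane, its equation is −2x − y + 2z = -13.
Then n·(−20, 15, −28) − (−13) = −18.
|n| = √(4 + 1 + 4) = 3, so the distance is |-18|/3 = 6.

6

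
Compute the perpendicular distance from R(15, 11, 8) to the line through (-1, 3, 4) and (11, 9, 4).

4

A direction vector is d = (12, 6, 0).
AP = (16, 8, 4); AP·d = 240, |AP|² = 336, |d|² = 180.
distance² = |AP|² − (AP·d)²/|d|² = 336 − 57600/180 = 16, so the distance is 4.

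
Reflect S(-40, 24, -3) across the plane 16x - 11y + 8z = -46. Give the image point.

With n = (16, -11, 8), the signed offset is (n·S − (-46))/|n|² = -882/441 = -2.
S' = S − 2t·n = (-40, 24, -3) − (-4)·(16, -11, 8) = (24, -20, 29).

(24, -20, 29)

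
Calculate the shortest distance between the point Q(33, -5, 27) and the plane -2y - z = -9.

Normal vector n = (0, -2, -1), and n·(33, -5, 27) - (-9) = -8.
|n| = √(0 + 4 + 1) = √5, so the distance is |-8|/√5 = 8/√5.

8/√5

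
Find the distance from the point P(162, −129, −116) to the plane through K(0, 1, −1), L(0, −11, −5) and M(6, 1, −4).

8

KL = (0, −12, −4) and KM = (6, 0, −3), so a normal is n = KL × KM = (36, −24, 72).
Then n·(162, −129, −116) − (−96) = 672.
|n| = √(1296 + 576 + 5184) = 84, so the distance is |672|/84 = 8.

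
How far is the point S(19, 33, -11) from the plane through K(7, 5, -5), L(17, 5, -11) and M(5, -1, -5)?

22√35/35

KL = (10, 0, -6) and KM = (-2, -6, 0), so a normal is n = KL × KM = (-36, 12, -60).
Then n·(19, 33, -11) - 108 = 264.
|n| = √(1296 + 144 + 3600) = 12√35, so the distance is |264|/(12√35) = 22/√35.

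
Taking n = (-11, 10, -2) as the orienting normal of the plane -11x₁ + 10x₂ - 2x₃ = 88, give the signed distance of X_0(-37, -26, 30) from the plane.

-1/15

n·X_0 − 88 = -1.
|n| = 15, so the signed distance is -1/15.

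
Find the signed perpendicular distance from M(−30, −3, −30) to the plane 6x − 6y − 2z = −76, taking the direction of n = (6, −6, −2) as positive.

-13√19/19

n·M − (-76) = -26.
|n| = 2√19, so the signed distance is -13√19/19.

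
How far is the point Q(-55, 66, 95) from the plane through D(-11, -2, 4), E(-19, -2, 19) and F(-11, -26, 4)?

DE = (-8, 0, 15) and DF = (0, -24, 0), so a normal is n = DE × DF = (360, 0, 192).
Then n·(-55, 66, 95) - (-3192) = 1632.
|n| = √(129600 + 0 + 36864) = 408, so the distance is |1632|/408 = 4.

4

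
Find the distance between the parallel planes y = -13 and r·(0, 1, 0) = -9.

4

Both planes have normal n = (0, 1, 0), |n| = 1. Any point on the first plane is at distance |(-9) − (-13)|/|n| = 4/1 = 4 from the second.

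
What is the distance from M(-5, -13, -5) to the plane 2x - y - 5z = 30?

2/√30

d = |2·(-5) + (-1)·(-13) + (-5)·(-5) − 30| / √(4 + 1 + 25) = |-2| / √30 = √30/15.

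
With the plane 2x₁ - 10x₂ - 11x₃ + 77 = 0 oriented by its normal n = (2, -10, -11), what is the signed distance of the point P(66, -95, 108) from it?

-29/15

n·P − (-77) = -29.
|n| = 15, so the signed distance is -29/15.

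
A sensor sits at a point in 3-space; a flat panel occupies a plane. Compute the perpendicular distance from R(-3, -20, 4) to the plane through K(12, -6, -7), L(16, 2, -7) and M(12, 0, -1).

KL = (4, 8, 0) and KM = (0, 6, 6), so a normal is n = KL × KM = (48, -24, 24).
d = |48·(-3) + (-24)·(-20) + 24·4 − 552| / √(2304 + 576 + 576) = |-120| / (24√6) = 5√6/6.

5√6/6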